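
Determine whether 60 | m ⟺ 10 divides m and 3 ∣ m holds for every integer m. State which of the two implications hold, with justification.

Converse. This fails: take m = 30. Both 10 ∣ 30 and 3 ∣ 30, yet 30 is not a multiple of 60 (since 30 = 0·60 + 30), so 60 ∤ 30.

Forward direction. If 60 ∣ m, write m = 60q. Since 60 = 6·10, m = 10·(6q), so 10 ∣ m; and since 60 = 20·3, m = 3·(20q), so 3 ∣ m.

The forward direction holds; the converse fails.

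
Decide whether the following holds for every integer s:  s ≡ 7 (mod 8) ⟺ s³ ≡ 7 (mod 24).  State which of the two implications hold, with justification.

Only the reverse direction holds.

(⇒) This fails: take s = 15. Then 15 ≡ 7 (mod 8), but 15³ = 3375 ≡ 15 (mod 24), not 7.

(⇐) Conversely, the residues r modulo 24 with r³ ≡ 7 (mod 24) are exactly {7}, and each is ≡ 7 (mod 8).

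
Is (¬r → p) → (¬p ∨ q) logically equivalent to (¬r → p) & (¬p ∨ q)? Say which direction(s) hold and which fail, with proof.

The forward direction fails; the converse holds.

(←) Assume the antecedent. If q is true, (¬r → p) → (¬p ∨ q) reduces to true regardless of the other variables. If q is false, the antecedent forces (q = F, r = T, p = F), and (¬r → p) → (¬p ∨ q) holds there. Either way (¬r → p) → (¬p ∨ q) holds.

(→) This fails. Under q = F, r = F, p = F, the left side is true but the right side is false.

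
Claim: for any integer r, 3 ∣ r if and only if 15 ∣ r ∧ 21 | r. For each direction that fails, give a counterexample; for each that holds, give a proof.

(⇒) fails; (⇐) holds.

Forward direction. This fails: take r = 3. Certainly 3 ∣ 3, but 15 ∤ 3.

Converse. Suppose 15 ∣ r and 21 ∣ r. Any common multiple of 15 and 21 is a multiple of their lcm; here lcm(15, 21) = 15·21/gcd(15, 21) = 315/3 = 105, so 105 ∣ r. Since 3 ∣ 105, it follows that 3 ∣ r.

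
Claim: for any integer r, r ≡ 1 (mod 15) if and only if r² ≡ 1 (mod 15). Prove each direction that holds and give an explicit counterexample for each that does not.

(⟹) Suppose r ≡ 1 (mod 15). Write r = 15j + 1. Then (15j + 1)² = 225j² + 30j + 1 = 15(15j² + 2j) + 1, so r² ≡ 1 (mod 15).

(⟸) This fails: take r = 4. Then 4² = 16 ≡ 1 (mod 15), yet 4 ≡ 4 (mod 15), not 1.

The forward direction holds; the converse fails.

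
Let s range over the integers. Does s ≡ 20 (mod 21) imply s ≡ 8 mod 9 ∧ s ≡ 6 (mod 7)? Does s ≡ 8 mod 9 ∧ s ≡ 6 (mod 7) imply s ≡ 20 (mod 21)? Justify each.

(→) This fails: s = 41 gives 41 ≡ 20 (mod 21) but 41 ≡ 5 (mod 9), so the conjunction on the right does not hold.

(←) Conversely, if s ≡ 8 (mod 9) and s ≡ 6 (mod 7), then by the Chinese remainder theorem s ≡ 62 (mod 63). Since 62 ≡ 20 (mod 21) and 21 ∣ 63, we get s ≡ 20 (mod 21).

The forward direction fails; the converse holds.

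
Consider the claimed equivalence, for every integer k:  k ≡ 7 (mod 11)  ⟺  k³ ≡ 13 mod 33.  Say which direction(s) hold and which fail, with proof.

(⇒) fails; (⇐) holds.

(⇐) The residues r modulo 33 with r³ ≡ 13 (mod 33) are exactly {7}, and each is ≡ 7 (mod 11).

(⇒) This fails: take k = 18. Then 18 ≡ 7 (mod 11), but 18³ = 5832 ≡ 24 (mod 33), not 13.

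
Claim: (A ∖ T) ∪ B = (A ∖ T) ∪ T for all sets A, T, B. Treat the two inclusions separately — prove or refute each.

(⊆) fails and (⊇) fails.

(⊆) This inclusion fails. Take A = ∅, T = ∅, B = {1}; then 1 ∈ (A ∖ T) ∪ B but 1 ∉ (A ∖ T) ∪ T.

(⊇) This inclusion fails. Take A = ∅, T = {1}, B = ∅; then 1 ∈ (A ∖ T) ∪ T but 1 ∉ (A ∖ T) ∪ B.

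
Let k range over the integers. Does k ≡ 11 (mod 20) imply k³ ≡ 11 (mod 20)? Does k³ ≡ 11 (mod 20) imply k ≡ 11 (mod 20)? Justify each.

Equivalent; both directions hold.

(⇒) Suppose k ≡ 11 (mod 20). Write k = 20j + 11. Then (20j + 11)³ = 8000j³ + 13200j² + 7260j + 1331 = 20(400j³ + 660j² + 363j + 66) + 11, so k³ ≡ 11 (mod 20).

(⇐) Conversely, suppose k³ ≡ 11 (mod 20). The only residue r in {0, …, 19} with r³ ≡ 11 (mod 20) is r = 11, so k ≡ 11 (mod 20).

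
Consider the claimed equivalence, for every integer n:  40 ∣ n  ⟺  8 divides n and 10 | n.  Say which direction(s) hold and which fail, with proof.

Both implications hold.

(⟹) If 40 ∣ n, write n = 40q. Since 40 = 5·8, n = 8·(5q), so 8 ∣ n; and since 40 = 4·10, n = 10·(4q), so 10 ∣ n.

(⟸) Suppose 8 ∣ n and 10 ∣ n. Any common multiple of 8 and 10 is a multiple of their lcm; here lcm(8, 10) = 8·10/gcd(8, 10) = 80/2 = 40, so 40 ∣ n.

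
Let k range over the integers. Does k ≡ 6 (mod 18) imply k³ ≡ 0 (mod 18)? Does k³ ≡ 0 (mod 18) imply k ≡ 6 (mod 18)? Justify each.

(⇒) Suppose k ≡ 6 (mod 18). Write k = 18j + 6. Then (18j + 6)³ = 5832j³ + 5832j² + 1944j + 216 = 18(324j³ + 324j² + 108j + 12) + 0, so k³ ≡ 0 (mod 18).

(⇐) This fails: take k = 0. Then 0³ = 0 ≡ 0 (mod 18), yet 0 ≡ 0 (mod 18), not 6.

(⇒) holds; (⇐) fails.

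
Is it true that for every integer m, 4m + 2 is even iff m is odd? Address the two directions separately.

[⇒] This fails: take m = 4. Then 4m + 2 = 18, which is even, yet m = 4 is even, not odd.

[⇐] Suppose m is odd. Since 4 is even, 4m is even for every m, so 4m + 2 has the same parity as 2, which is even. Hence 4m + 2 is even.

The forward direction fails; the converse holds.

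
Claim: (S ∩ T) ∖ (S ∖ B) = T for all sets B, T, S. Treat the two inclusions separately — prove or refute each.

(⟹) Let x ∈ (S ∩ T) ∖ (S ∖ B). Then x ∈ B ∩ T ∩ S, from which x ∈ T.

(⟸) This inclusion fails. Take B = ∅, T = {1}, S = ∅; then 1 ∈ T but 1 ∉ (S ∩ T) ∖ (S ∖ B).

Only the forward inclusion holds.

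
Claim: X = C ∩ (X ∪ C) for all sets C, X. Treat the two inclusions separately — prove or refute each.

(⟹) This inclusion fails. Take C = ∅, X = {1}; then 1 ∈ X but 1 ∉ C ∩ (X ∪ C).

(⟸) This inclusion fails. Take C = {1}, X = ∅; then 1 ∈ C ∩ (X ∪ C) but 1 ∉ X.

Neither inclusion holds.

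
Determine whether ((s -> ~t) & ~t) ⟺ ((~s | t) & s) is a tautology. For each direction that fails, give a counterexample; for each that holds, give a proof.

(→) This fails. Under t = F, s = F, the left side is true but the right side is false.

(←) This fails. Under t = T, s = T, the left side is false but the right side is true.

Neither direction holds.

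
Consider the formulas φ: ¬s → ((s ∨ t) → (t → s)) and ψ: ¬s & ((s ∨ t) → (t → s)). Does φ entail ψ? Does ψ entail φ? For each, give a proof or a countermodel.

(→) This fails. Under s = T, t = F, the left side is true but the right side is false.

(←) Assume the antecedent. If s is true, the antecedent cannot hold. If s is false, the antecedent forces (s = F, t = F), and ¬s → ((s ∨ t) → (t → s)) holds there. Either way ¬s → ((s ∨ t) → (t → s)) holds.

Not equivalent: only (⇐) holds.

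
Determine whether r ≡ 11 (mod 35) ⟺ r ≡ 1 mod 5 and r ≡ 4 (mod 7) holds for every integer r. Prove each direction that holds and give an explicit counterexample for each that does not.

(⟸) If r ≡ 1 (mod 5) and r ≡ 4 (mod 7), then by the Chinese remainder theorem r ≡ 11 (mod 35). This is exactly r ≡ 11 (mod 35).

(⟹) Suppose r ≡ 11 (mod 35); write r = 35j + 11. Since 5 ∣ 35, reducing mod 5 gives r ≡ 11 ≡ 1 (mod 5); since 7 ∣ 35, reducing mod 7 gives r ≡ 11 ≡ 4 (mod 7).

The biconditional holds.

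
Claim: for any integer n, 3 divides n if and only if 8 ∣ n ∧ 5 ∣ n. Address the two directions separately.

Forward direction. This fails: take n = 3. Certainly 3 ∣ 3, but 8 ∤ 3.

Converse. This fails: take n = 40. Both 8 ∣ 40 and 5 ∣ 40, yet 40 is not a multiple of 3 (since 40 = 13·3 + 1), so 3 ∤ 40.

Both directions fail.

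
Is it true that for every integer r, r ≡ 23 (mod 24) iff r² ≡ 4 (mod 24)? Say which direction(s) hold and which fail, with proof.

[⇒] This fails: take r = 23. Then 23 ≡ 23 (mod 24), but 23² = 529 ≡ 1 (mod 24), not 4.

[⇐] This fails: take r = 2. Then 2² = 4 ≡ 4 (mod 24), yet 2 ≡ 2 (mod 24), not 23.

(⇒) fails and (⇐) fails.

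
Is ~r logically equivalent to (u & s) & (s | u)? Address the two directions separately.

Neither direction holds.

(⟹) This fails. Under r = F, u = F, s = F, the left side is true but the right side is false.

(⟸) This fails. Under r = T, u = T, s = T, the left side is false but the right side is true.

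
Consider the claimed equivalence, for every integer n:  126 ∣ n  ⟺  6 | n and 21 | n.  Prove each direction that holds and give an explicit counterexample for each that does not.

(⟹) If 126 ∣ n, write n = 126q. Since 126 = 21·6, n = 6·(21q), so 6 ∣ n; and since 126 = 6·21, n = 21·(6q), so 21 ∣ n.

(⟸) This fails: take n = 42. Both 6 ∣ 42 and 21 ∣ 42, yet 42 is not a multiple of 126 (since 42 = 0·126 + 42), so 126 ∤ 42.

(⇒) holds; (⇐) fails.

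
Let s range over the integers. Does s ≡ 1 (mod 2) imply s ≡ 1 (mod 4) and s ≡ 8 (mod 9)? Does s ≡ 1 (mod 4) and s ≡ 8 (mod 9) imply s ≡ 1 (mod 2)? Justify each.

(⟹) This fails: s = 1 gives 1 ≡ 1 (mod 2) but 1 ≡ 1 (mod 9), so the conjunction on the right does not hold.

(⟸) Conversely, if s ≡ 1 (mod 4) and s ≡ 8 (mod 9), then by the Chinese remainder theorem s ≡ 17 (mod 36). Since 17 ≡ 1 (mod 2) and 2 ∣ 36, we get s ≡ 1 (mod 2).

The forward direction fails; the converse holds.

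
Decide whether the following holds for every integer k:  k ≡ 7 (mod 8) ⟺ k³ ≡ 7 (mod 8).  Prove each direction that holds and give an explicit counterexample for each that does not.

Forward direction. Suppose k ≡ 7 (mod 8). Write k = 8j + 7. Then (8j + 7)³ = 512j³ + 1344j² + 1176j + 343 = 8(64j³ + 168j² + 147j + 42) + 7, so k³ ≡ 7 (mod 8).

Converse. Suppose k³ ≡ 7 (mod 8). The only residue r in {0, …, 7} with r³ ≡ 7 (mod 8) is r = 7, so k ≡ 7 (mod 8).

Both directions hold.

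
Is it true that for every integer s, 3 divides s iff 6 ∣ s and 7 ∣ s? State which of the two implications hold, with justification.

(→) This fails: take s = 3. Certainly 3 ∣ 3, but 6 ∤ 3.

(←) Suppose 6 ∣ s and 7 ∣ s. Any common multiple of 6 and 7 is a multiple of their lcm; here gcd(6, 7) = 1, so lcm(6, 7) = 6·7 = 42, so 42 ∣ s. Since 3 ∣ 42, it follows that 3 ∣ s.

(⇒) fails; (⇐) holds.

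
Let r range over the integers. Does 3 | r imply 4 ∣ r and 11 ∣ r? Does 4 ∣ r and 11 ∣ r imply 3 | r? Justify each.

Neither direction holds.

[⇒] This fails: take r = 3. Certainly 3 ∣ 3, but 4 ∤ 3.

[⇐] This fails: take r = 44. Both 4 ∣ 44 and 11 ∣ 44, yet 44 is not a multiple of 3 (since 44 = 14·3 + 2), so 3 ∤ 44.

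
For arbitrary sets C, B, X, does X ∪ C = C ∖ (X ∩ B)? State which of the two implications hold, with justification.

Only the reverse inclusion holds.

Forward inclusion. This inclusion fails. Take C = ∅, B = ∅, X = {1}; then 1 ∈ X ∪ C but 1 ∉ C ∖ (X ∩ B).

Reverse inclusion. Let x ∈ C ∖ (X ∩ B). Then either x ∈ C and x ∉ B, X; or x ∈ C ∩ B and x ∉ X; or x ∈ C ∩ X and x ∉ B. In each case x ∈ X ∪ C, so C ∖ (X ∩ B) ⊆ X ∪ C.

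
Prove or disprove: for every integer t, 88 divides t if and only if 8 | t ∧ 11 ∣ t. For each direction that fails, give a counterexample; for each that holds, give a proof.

Both implications hold.

Forward direction. If 88 ∣ t, write t = 88q. Since 88 = 11·8, t = 8·(11q), so 8 ∣ t; and since 88 = 8·11, t = 11·(8q), so 11 ∣ t.

Converse. Suppose 8 ∣ t and 11 ∣ t. Any common multiple of 8 and 11 is a multiple of their lcm; here gcd(8, 11) = 1, so lcm(8, 11) = 8·11 = 88, so 88 ∣ t.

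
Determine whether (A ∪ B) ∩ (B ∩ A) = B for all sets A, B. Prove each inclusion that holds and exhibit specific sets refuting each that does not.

Only the forward inclusion holds.

(⊆) Let x ∈ (A ∪ B) ∩ (B ∩ A). Then x ∈ A ∩ B, from which x ∈ B.

(⊇) This inclusion fails. Take A = ∅, B = {1}; then 1 ∈ B but 1 ∉ (A ∪ B) ∩ (B ∩ A).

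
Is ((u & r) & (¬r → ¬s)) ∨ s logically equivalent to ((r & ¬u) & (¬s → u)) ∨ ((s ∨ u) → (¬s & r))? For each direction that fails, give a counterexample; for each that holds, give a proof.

Forward direction. This fails. Under u = F, r = F, s = T, the left side is true but the right side is false.

Converse. This fails. Under u = F, r = F, s = F, the left side is false but the right side is true.

Both directions fail.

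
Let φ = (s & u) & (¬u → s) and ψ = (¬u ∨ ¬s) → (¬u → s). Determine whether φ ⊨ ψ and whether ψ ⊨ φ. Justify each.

Forward direction. Assume the antecedent. If s is true, (¬u ∨ ¬s) → (¬u → s) reduces to true regardless of the other variables. If s is false, the antecedent cannot hold. Either way (¬u ∨ ¬s) → (¬u → s) holds.

Converse. This fails. Under s = T, u = F, the left side is false but the right side is true.

Only the forward direction holds.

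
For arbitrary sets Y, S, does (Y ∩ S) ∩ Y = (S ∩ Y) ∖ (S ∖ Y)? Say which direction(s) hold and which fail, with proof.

Both inclusions hold; the sets are equal.

(⟹) Let x ∈ (Y ∩ S) ∩ Y. Then x ∈ Y ∩ S, from which x ∈ (S ∩ Y) ∖ (S ∖ Y).

(⟸) Let x ∈ (S ∩ Y) ∖ (S ∖ Y). Then x ∈ Y ∩ S, from which x ∈ (Y ∩ S) ∩ Y.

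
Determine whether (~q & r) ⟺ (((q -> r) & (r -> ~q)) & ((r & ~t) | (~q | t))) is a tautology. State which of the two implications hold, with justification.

Only the forward implication holds.

[⇒] Assume the antecedent. If r is true, the antecedent forces (r = T, t = F, q = F) or (r = T, t = T, q = F), and the consequent holds there. If r is false, the antecedent cannot hold. Either way the consequent holds.

[⇐] This fails. Under r = F, t = F, q = F, the left side is false but the right side is true.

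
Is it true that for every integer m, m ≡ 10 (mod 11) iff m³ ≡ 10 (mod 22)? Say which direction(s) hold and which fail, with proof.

(→) This fails: take m = 21. Then 21 ≡ 10 (mod 11), but 21³ = 9261 ≡ 21 (mod 22), not 10.

(←) Conversely, the residues r modulo 22 with r³ ≡ 10 (mod 22) are exactly {10}, and each is ≡ 10 (mod 11).

The forward direction fails; the converse holds.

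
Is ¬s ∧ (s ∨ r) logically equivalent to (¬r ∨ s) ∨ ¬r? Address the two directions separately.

[⇒] This fails. Under r = T, s = F, the left side is true but the right side is false.

[⇐] This fails. Under r = F, s = F, the left side is false but the right side is true.

(⇒) fails and (⇐) fails.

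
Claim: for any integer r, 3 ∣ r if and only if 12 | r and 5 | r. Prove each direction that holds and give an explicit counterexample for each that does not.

(⟹) This fails: take r = 3. Certainly 3 ∣ 3, but 12 ∤ 3.

(⟸) Suppose 12 ∣ r and 5 ∣ r. Any common multiple of 12 and 5 is a multiple of their lcm; here gcd(12, 5) = 1, so lcm(12, 5) = 12·5 = 60, so 60 ∣ r. Since 3 ∣ 60, it follows that 3 ∣ r.

Only the converse holds.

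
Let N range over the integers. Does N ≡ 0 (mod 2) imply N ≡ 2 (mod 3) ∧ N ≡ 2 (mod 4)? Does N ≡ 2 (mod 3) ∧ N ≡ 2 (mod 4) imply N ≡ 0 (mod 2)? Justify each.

Only the reverse direction holds.

[⇒] This fails: N = 0 gives 0 ≡ 0 (mod 2) but 0 ≡ 0 (mod 3), so the conjunction on the right does not hold.

[⇐] Conversely, if N ≡ 2 (mod 3) and N ≡ 2 (mod 4), then by the Chinese remainder theorem N ≡ 2 (mod 12). Since 2 ≡ 0 (mod 2) and 2 ∣ 12, we get N ≡ 0 (mod 2).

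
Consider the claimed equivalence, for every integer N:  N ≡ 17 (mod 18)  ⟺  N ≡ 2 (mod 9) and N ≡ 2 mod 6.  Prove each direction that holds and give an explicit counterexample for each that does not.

(→) This fails: N = 17 gives 17 ≡ 17 (mod 18) but 17 ≡ 8 (mod 9), so the conjunction on the right does not hold.

(←) This fails: N = 2 satisfies both congruences on the right (2 ≡ 2 mod 9 and 2 ≡ 2 mod 6) yet 2 ≡ 2 (mod 18), not 17.

Neither direction holds.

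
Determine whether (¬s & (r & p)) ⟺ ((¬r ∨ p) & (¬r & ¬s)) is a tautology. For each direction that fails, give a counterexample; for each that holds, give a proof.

Neither implication holds.

[⇒] This fails. Under s = F, r = T, p = T, the left side is true but the right side is false.

[⇐] This fails. Under s = F, r = F, p = F, the left side is false but the right side is true.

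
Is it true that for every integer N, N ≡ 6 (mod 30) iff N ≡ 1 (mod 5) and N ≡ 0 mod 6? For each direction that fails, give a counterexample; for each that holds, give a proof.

Both directions hold; the statement is true.

[⇒] Suppose N ≡ 6 (mod 30); write N = 30j + 6. Since 5 ∣ 30, reducing mod 5 gives N ≡ 6 ≡ 1 (mod 5); since 6 ∣ 30, reducing mod 6 gives N ≡ 6 ≡ 0 (mod 6).

[⇐] Conversely, if N ≡ 1 (mod 5) and N ≡ 0 (mod 6), then by the Chinese remainder theorem N ≡ 6 (mod 30). This is exactly N ≡ 6 (mod 30).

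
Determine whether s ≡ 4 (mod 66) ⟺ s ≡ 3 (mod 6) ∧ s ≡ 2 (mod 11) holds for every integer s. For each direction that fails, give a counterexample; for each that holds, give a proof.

Forward direction. This fails: s = 4 gives 4 ≡ 4 (mod 66) but 4 ≡ 4 (mod 6), so the conjunction on the right does not hold.

Converse. This fails: s = 57 satisfies both congruences on the right (57 ≡ 3 mod 6 and 57 ≡ 2 mod 11) yet 57 ≡ 57 (mod 66), not 4.

Neither direction holds.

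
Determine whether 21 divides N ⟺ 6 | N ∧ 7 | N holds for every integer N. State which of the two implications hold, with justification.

(→) This fails: take N = 21. Certainly 21 ∣ 21, but 6 ∤ 21.

(←) Suppose 6 ∣ N and 7 ∣ N. Any common multiple of 6 and 7 is a multiple of their lcm; here gcd(6, 7) = 1, so lcm(6, 7) = 6·7 = 42, so 42 ∣ N. Since 21 ∣ 42, it follows that 21 ∣ N.

Only the converse holds.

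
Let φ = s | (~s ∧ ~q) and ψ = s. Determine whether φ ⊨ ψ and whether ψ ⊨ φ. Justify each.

Not equivalent: only (⇐) holds.

[⇒] This fails. Under q = F, s = F, the left side is true but the right side is false.

[⇐] Assume the antecedent. If q is true, the antecedent forces (q = T, s = T), and s | (~s ∧ ~q) holds there. If q is false, s | (~s ∧ ~q) reduces to true regardless of the other variables. Either way s | (~s ∧ ~q) holds.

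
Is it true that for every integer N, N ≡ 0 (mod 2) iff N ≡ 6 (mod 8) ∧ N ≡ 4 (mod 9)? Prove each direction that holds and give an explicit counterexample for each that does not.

(⇒) fails; (⇐) holds.

(→) This fails: N = 0 gives 0 ≡ 0 (mod 2) but 0 ≡ 0 (mod 8), so the conjunction on the right does not hold.

(←) Conversely, if N ≡ 6 (mod 8) and N ≡ 4 (mod 9), then by the Chinese remainder theorem N ≡ 22 (mod 72). Since 22 ≡ 0 (mod 2) and 2 ∣ 72, we get N ≡ 0 (mod 2).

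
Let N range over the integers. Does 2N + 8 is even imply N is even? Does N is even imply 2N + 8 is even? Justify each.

(→) This fails: take N = 3. Then 2N + 8 = 14, which is even, yet N = 3 is odd, not even.

(←) Suppose N is even. Since 2 is even, 2N is even for every N, so 2N + 8 has the same parity as 8, which is even. Hence 2N + 8 is even.

(⇒) fails; (⇐) holds.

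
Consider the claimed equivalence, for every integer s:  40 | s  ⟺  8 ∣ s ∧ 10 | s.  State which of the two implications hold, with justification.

Both directions hold.

(→) If 40 ∣ s, write s = 40q. Since 40 = 5·8, s = 8·(5q), so 8 ∣ s; and since 40 = 4·10, s = 10·(4q), so 10 ∣ s.

(←) Suppose 8 ∣ s and 10 ∣ s. Any common multiple of 8 and 10 is a multiple of their lcm; here lcm(8, 10) = 8·10/gcd(8, 10) = 80/2 = 40, so 40 ∣ s.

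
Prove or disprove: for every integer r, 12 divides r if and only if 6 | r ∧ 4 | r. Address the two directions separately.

[⇒] If 12 ∣ r, write r = 12q. Since 12 = 2·6, r = 6·(2q), so 6 ∣ r; and since 12 = 3·4, r = 4·(3q), so 4 ∣ r.

[⇐] Suppose 6 ∣ r and 4 ∣ r. Any common multiple of 6 and 4 is a multiple of their lcm; here lcm(6, 4) = 6·4/gcd(6, 4) = 24/2 = 12, so 12 ∣ r.

The biconditional holds.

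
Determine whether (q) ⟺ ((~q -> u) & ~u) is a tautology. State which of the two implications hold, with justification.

Forward direction. This fails. Under q = T, u = T, the left side is true but the right side is false.

Converse. Assume the antecedent. If q is true, q reduces to true regardless of the other variables. If q is false, the antecedent cannot hold. Either way q holds.

Only the converse holds.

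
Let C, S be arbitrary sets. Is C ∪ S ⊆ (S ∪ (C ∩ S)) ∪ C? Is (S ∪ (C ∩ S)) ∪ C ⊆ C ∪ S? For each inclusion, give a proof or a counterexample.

The two sets are equal.

Forward inclusion. Let x ∈ C ∪ S. Then either x ∈ C and x ∉ S; or x ∈ S and x ∉ C; or x ∈ C ∩ S. In each case x ∈ (S ∪ (C ∩ S)) ∪ C, so C ∪ S ⊆ (S ∪ (C ∩ S)) ∪ C.

Reverse inclusion. Let x ∈ (S ∪ (C ∩ S)) ∪ C. Then either x ∈ C and x ∉ S; or x ∈ S and x ∉ C; or x ∈ C ∩ S. In each case x ∈ C ∪ S, so (S ∪ (C ∩ S)) ∪ C ⊆ C ∪ S.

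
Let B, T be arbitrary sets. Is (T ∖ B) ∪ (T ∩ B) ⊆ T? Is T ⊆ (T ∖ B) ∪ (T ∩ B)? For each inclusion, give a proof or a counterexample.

Forward inclusion. Let x ∈ (T ∖ B) ∪ (T ∩ B). Then either x ∈ T and x ∉ B; or x ∈ B ∩ T. In each case x ∈ T, so (T ∖ B) ∪ (T ∩ B) ⊆ T.

Reverse inclusion. Let x ∈ T. Then either x ∈ T and x ∉ B; or x ∈ B ∩ T. In each case x ∈ (T ∖ B) ∪ (T ∩ B), so T ⊆ (T ∖ B) ∪ (T ∩ B).

Both inclusions hold.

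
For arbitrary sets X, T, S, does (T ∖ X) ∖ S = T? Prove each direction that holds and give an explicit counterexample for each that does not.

Forward inclusion. Let x ∈ (T ∖ X) ∖ S. Then x ∈ T and x ∉ X, S, from which x ∈ T.

Reverse inclusion. This inclusion fails. Take X = {1}, T = {1}, S = ∅; then 1 ∈ T but 1 ∉ (T ∖ X) ∖ S.

(⊆) holds; (⊇) fails.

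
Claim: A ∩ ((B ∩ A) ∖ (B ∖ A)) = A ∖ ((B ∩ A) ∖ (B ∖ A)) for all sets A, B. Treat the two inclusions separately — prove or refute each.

Forward inclusion. This inclusion fails. Take A = {1}, B = {1}; then 1 ∈ A ∩ ((B ∩ A) ∖ (B ∖ A)) but 1 ∉ A ∖ ((B ∩ A) ∖ (B ∖ A)).

Reverse inclusion. This inclusion fails. Take A = {1}, B = ∅; then 1 ∈ A ∖ ((B ∩ A) ∖ (B ∖ A)) but 1 ∉ A ∩ ((B ∩ A) ∖ (B ∖ A)).

Neither inclusion holds.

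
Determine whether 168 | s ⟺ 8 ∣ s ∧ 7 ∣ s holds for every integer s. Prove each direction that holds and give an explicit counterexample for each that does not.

[⇐] This fails: take s = 56. Both 8 ∣ 56 and 7 ∣ 56, yet 56 is not a multiple of 168 (since 56 = 0·168 + 56), so 168 ∤ 56.

[⇒] If 168 ∣ s, write s = 168q. Since 168 = 21·8, s = 8·(21q), so 8 ∣ s; and since 168 = 24·7, s = 7·(24q), so 7 ∣ s.

The forward direction holds; the converse fails.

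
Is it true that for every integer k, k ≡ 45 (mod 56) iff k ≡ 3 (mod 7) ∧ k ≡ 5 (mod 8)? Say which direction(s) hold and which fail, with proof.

Both directions hold; the statement is true.

(←) If k ≡ 3 (mod 7) and k ≡ 5 (mod 8), then by the Chinese remainder theorem k ≡ 45 (mod 56). This is exactly k ≡ 45 (mod 56).

(→) Suppose k ≡ 45 (mod 56); write k = 56j + 45. Since 7 ∣ 56, reducing mod 7 gives k ≡ 45 ≡ 3 (mod 7); since 8 ∣ 56, reducing mod 8 gives k ≡ 45 ≡ 5 (mod 8).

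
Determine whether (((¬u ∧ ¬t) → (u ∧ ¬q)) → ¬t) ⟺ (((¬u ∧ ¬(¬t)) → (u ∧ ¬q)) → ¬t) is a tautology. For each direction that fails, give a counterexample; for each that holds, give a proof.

(⟹) Assume the antecedent. If t is true, the antecedent cannot hold. If t is false, ((¬u ∧ ¬(¬t)) → (u ∧ ¬q)) → ¬t reduces to true regardless of the other variables. Either way ((¬u ∧ ¬(¬t)) → (u ∧ ¬q)) → ¬t holds.

(⟸) This fails. Under t = T, q = F, u = F, the left side is false but the right side is true.

Only the forward direction holds.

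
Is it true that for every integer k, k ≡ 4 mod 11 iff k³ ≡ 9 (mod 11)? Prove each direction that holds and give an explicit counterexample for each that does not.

The biconditional holds.

(⇒) Suppose k ≡ 4 mod 11. Write k = 11j + 4. Then (11j + 4)³ = 1331j³ + 1452j² + 528j + 64 = 11(121j³ + 132j² + 48j + 5) + 9, so k³ ≡ 9 (mod 11).

(⇐) Conversely, suppose k³ ≡ 9 (mod 11). The only residue r in {0, …, 10} with r³ ≡ 9 (mod 11) is r = 4, so k ≡ 4 (mod 11).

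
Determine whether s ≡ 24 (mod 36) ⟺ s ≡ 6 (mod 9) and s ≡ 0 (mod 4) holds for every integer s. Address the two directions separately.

(→) Suppose s ≡ 24 (mod 36); write s = 36j + 24. Since 9 ∣ 36, reducing mod 9 gives s ≡ 24 ≡ 6 (mod 9); since 4 ∣ 36, reducing mod 4 gives s ≡ 24 ≡ 0 (mod 4).

(←) Conversely, if s ≡ 6 (mod 9) and s ≡ 0 (mod 4), then by the Chinese remainder theorem s ≡ 24 (mod 36). This is exactly s ≡ 24 (mod 36).

The biconditional holds.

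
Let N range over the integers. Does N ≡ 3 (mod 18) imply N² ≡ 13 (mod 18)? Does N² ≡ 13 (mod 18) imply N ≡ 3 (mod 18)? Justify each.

Neither implication holds.

Forward direction. This fails: take N = 3. Then 3 ≡ 3 (mod 18), but 3² = 9 ≡ 9 (mod 18), not 13.

Converse. This fails: take N = 7. Then 7² = 49 ≡ 13 (mod 18), yet 7 ≡ 7 (mod 18), not 3.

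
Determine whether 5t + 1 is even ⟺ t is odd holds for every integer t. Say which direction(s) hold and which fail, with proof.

Both directions hold.

Converse. Suppose t is odd; write t = 2j + 1. Then 5t + 1 = 5·(2j + 1) + 1 = 2·5j + 6, which is even.

Forward direction. Suppose 5t + 1 is even. Since 5 is odd, 5t and t have the same parity, so 5t + 1 ≡ t + 1 (mod 2). As 1 is odd, 5t + 1 is even exactly when t is odd. Thus t is odd.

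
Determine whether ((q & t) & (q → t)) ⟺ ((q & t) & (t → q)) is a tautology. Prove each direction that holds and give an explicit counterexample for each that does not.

(⟹) Assume the antecedent. If q is true, the antecedent forces (q = T, t = T), and (q & t) & (t → q) holds there. If q is false, the antecedent cannot hold. Either way (q & t) & (t → q) holds.

(⟸) Assume the antecedent. If q is true, the antecedent forces (q = T, t = T), and (q & t) & (q → t) holds there. If q is false, the antecedent cannot hold. Either way (q & t) & (q → t) holds.

Equivalent; both directions hold.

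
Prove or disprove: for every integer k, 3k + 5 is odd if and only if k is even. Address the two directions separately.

The biconditional holds.

(→) Suppose 3k + 5 is odd. Since 3 is odd, 3k and k have the same parity, so 3k + 5 ≡ k + 5 (mod 2). As 5 is odd, 3k + 5 is odd exactly when k is even. Thus k is even.

(←) Conversely, suppose k is even; write k = 2j. Then 3k + 5 = 3·(2j) + 5 = 2·3j + 5, which is odd.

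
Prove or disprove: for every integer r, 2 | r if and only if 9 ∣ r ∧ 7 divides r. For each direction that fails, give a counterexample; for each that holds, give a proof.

[⇒] This fails: take r = 2. Certainly 2 ∣ 2, but 9 ∤ 2.

[⇐] This fails: take r = 63. Both 9 ∣ 63 and 7 ∣ 63, yet 63 is not a multiple of 2 (since 63 = 31·2 + 1), so 2 ∤ 63.

Both directions fail.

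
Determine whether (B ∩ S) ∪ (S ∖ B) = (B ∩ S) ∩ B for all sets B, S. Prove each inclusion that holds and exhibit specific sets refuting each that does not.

The sets are not equal: only the reverse inclusion holds.

(⊆) This inclusion fails. Take B = ∅, S = {1}; then 1 ∈ (B ∩ S) ∪ (S ∖ B) but 1 ∉ (B ∩ S) ∩ B.

(⊇) Let x ∈ (B ∩ S) ∩ B. Then x ∈ B ∩ S, from which x ∈ (B ∩ S) ∪ (S ∖ B).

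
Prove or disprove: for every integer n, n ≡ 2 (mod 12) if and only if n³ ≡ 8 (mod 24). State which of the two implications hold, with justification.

The forward direction holds; the converse fails.

(⇒) Suppose n ≡ 2 (mod 12). Working modulo 24, n ∈ {2, 14}; for each such r, r³ ≡ 8 (mod 24).

(⇐) This fails: take n = 8. Then 8³ = 512 ≡ 8 (mod 24), yet 8 ≡ 8 (mod 12), not 2.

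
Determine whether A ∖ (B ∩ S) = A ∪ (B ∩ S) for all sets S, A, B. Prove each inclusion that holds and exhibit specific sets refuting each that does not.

Forward inclusion. Let x ∈ A ∖ (B ∩ S). Then either x ∈ A and x ∉ S, B; or x ∈ S ∩ A and x ∉ B; or x ∈ A ∩ B and x ∉ S. In each case x ∈ A ∪ (B ∩ S), so A ∖ (B ∩ S) ⊆ A ∪ (B ∩ S).

Reverse inclusion. This inclusion fails. Take S = {1}, A = ∅, B = {1}; then 1 ∈ A ∪ (B ∩ S) but 1 ∉ A ∖ (B ∩ S).

(⊆) holds; (⊇) fails.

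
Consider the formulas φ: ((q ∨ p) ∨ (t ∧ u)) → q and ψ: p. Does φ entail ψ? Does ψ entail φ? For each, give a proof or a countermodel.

(⇒) fails and (⇐) fails.

(→) This fails. Under q = F, p = F, t = F, u = F, the left side is true but the right side is false.

(←) This fails. Under q = F, p = T, t = F, u = F, the left side is false but the right side is true.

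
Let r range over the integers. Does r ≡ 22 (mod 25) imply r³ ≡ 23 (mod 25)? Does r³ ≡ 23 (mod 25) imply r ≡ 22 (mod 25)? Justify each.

Equivalent; both directions hold.

Forward direction. Suppose r ≡ 22 (mod 25). Write r = 25j + 22. Then (25j + 22)³ = 15625j³ + 41250j² + 36300j + 10648 = 25(625j³ + 1650j² + 1452j + 425) + 23, so r³ ≡ 23 (mod 25).

Converse. Suppose r³ ≡ 23 (mod 25). The only residue r in {0, …, 24} with r³ ≡ 23 (mod 25) is r = 22, so r ≡ 22 (mod 25).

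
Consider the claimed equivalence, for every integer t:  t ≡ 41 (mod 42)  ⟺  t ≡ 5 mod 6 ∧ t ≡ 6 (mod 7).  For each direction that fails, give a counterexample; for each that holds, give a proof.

Forward direction. Suppose t ≡ 41 (mod 42); write t = 42j + 41. Since 6 ∣ 42, reducing mod 6 gives t ≡ 41 ≡ 5 (mod 6); since 7 ∣ 42, reducing mod 7 gives t ≡ 41 ≡ 6 (mod 7).

Converse. If t ≡ 5 (mod 6) and t ≡ 6 (mod 7), then by the Chinese remainder theorem t ≡ 41 (mod 42). This is exactly t ≡ 41 (mod 42).

Both directions hold; the statement is true.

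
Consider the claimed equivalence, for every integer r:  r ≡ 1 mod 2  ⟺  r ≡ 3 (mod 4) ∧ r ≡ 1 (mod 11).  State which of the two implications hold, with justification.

(⟹) This fails: r = 1 gives 1 ≡ 1 (mod 2) but 1 ≡ 1 (mod 4), so the conjunction on the right does not hold.

(⟸) Conversely, if r ≡ 3 (mod 4) and r ≡ 1 (mod 11), then by the Chinese remainder theorem r ≡ 23 (mod 44). Since 23 ≡ 1 (mod 2) and 2 ∣ 44, we get r ≡ 1 (mod 2).

Not equivalent: only (⇐) holds.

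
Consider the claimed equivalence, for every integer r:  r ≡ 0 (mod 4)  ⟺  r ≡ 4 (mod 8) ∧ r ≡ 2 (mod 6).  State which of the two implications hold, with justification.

Forward direction. This fails: r = 0 gives 0 ≡ 0 (mod 4) but 0 ≡ 0 (mod 8), so the conjunction on the right does not hold.

Converse. If r ≡ 4 (mod 8) and r ≡ 2 (mod 6), then by the Chinese remainder theorem r ≡ 20 (mod 24). Since 20 ≡ 0 (mod 4) and 4 ∣ 24, we get r ≡ 0 (mod 4).

The forward direction fails; the converse holds.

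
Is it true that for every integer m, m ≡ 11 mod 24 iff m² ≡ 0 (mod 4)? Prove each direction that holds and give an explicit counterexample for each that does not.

Both directions fail.

(⇒) This fails: take m = 11. Then 11 ≡ 11 (mod 24), but 11² = 121 ≡ 1 (mod 4), not 0.

(⇐) This fails: take m = 0. Then 0² = 0 ≡ 0 (mod 4), yet 0 ≡ 0 (mod 24), not 11.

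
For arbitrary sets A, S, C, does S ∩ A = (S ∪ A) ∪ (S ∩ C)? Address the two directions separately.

(⊆) holds; (⊇) fails.

Forward inclusion. Let x ∈ S ∩ A. Then either x ∈ A ∩ S and x ∉ C; or x ∈ A ∩ S ∩ C. In each case x ∈ (S ∪ A) ∪ (S ∩ C), so S ∩ A ⊆ (S ∪ A) ∪ (S ∩ C).

Reverse inclusion. This inclusion fails. Take A = {1}, S = ∅, C = ∅; then 1 ∈ (S ∪ A) ∪ (S ∩ C) but 1 ∉ S ∩ A.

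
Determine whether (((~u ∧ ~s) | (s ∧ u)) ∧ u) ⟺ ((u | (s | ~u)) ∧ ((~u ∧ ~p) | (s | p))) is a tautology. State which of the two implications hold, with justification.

Only the forward direction holds.

Forward direction. Assume the antecedent. If s is true, the consequent reduces to true regardless of the other variables. If s is false, the antecedent cannot hold. Either way the consequent holds.

Converse. This fails. Under s = F, p = F, u = F, the left side is false but the right side is true.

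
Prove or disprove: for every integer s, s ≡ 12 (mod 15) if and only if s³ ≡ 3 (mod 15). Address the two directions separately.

Forward direction. Suppose s ≡ 12 (mod 15). Write s = 15j + 12. Then (15j + 12)³ = 3375j³ + 8100j² + 6480j + 1728 = 15(225j³ + 540j² + 432j + 115) + 3, so s³ ≡ 3 (mod 15).

Converse. Suppose s³ ≡ 3 (mod 15). The only residue r in {0, …, 14} with r³ ≡ 3 (mod 15) is r = 12, so s ≡ 12 (mod 15).

Both directions hold; the statement is true.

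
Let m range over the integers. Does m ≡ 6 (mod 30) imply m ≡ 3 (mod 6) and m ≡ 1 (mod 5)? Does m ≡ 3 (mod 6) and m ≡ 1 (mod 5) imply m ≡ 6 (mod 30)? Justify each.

[⇒] This fails: m = 6 gives 6 ≡ 6 (mod 30) but 6 ≡ 0 (mod 6), so the conjunction on the right does not hold.

[⇐] This fails: m = 21 satisfies both congruences on the right (21 ≡ 3 mod 6 and 21 ≡ 1 mod 5) yet 21 ≡ 21 (mod 30), not 6.

Both directions fail.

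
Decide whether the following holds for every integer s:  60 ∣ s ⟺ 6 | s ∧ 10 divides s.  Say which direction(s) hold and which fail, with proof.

[⇐] This fails: take s = 30. Both 6 ∣ 30 and 10 ∣ 30, yet 30 is not a multiple of 60 (since 30 = 0·60 + 30), so 60 ∤ 30.

[⇒] If 60 ∣ s, write s = 60q. Since 60 = 10·6, s = 6·(10q), so 6 ∣ s; and since 60 = 6·10, s = 10·(6q), so 10 ∣ s.

Not equivalent: only (⇒) holds.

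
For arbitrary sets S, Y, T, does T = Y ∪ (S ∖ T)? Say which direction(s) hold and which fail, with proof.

(⊆) This inclusion fails. Take S = ∅, Y = ∅, T = {1}; then 1 ∈ T but 1 ∉ Y ∪ (S ∖ T).

(⊇) This inclusion fails. Take S = {1}, Y = ∅, T = ∅; then 1 ∈ Y ∪ (S ∖ T) but 1 ∉ T.

(⊆) fails and (⊇) fails.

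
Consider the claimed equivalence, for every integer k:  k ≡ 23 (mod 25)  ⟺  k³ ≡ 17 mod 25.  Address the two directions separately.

(→) Suppose k ≡ 23 (mod 25). Write k = 25j + 23. Then (25j + 23)³ = 15625j³ + 43125j² + 39675j + 12167 = 25(625j³ + 1725j² + 1587j + 486) + 17, so k³ ≡ 17 (mod 25).

(←) Conversely, suppose k³ ≡ 17 (mod 25). The only residue r in {0, …, 24} with r³ ≡ 17 (mod 25) is r = 23, so k ≡ 23 (mod 25).

Both directions hold.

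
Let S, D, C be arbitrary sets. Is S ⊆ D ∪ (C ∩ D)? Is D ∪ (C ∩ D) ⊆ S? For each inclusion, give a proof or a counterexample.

(⊆) This inclusion fails. Take S = {1}, D = ∅, C = ∅; then 1 ∈ S but 1 ∉ D ∪ (C ∩ D).

(⊇) This inclusion fails. Take S = ∅, D = {1}, C = ∅; then 1 ∈ D ∪ (C ∩ D) but 1 ∉ S.

Both inclusions fail.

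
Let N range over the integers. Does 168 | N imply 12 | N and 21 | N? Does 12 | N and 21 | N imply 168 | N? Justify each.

Only the forward direction holds.

(⇒) If 168 ∣ N, write N = 168q. Since 168 = 14·12, N = 12·(14q), so 12 ∣ N; and since 168 = 8·21, N = 21·(8q), so 21 ∣ N.

(⇐) This fails: take N = 84. Both 12 ∣ 84 and 21 ∣ 84, yet 84 is not a multiple of 168 (since 84 = 0·168 + 84), so 168 ∤ 84.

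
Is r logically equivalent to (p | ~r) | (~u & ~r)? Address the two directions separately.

Both directions fail.

(⇒) This fails. Under u = F, r = T, p = F, the left side is true but the right side is false.

(⇐) This fails. Under u = F, r = F, p = F, the left side is false but the right side is true.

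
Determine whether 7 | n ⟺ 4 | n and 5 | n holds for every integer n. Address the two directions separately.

(⇒) fails and (⇐) fails.

(⟹) This fails: take n = 7. Certainly 7 ∣ 7, but 4 ∤ 7.

(⟸) This fails: take n = 20. Both 4 ∣ 20 and 5 ∣ 20, yet 20 is not a multiple of 7 (since 20 = 2·7 + 6), so 7 ∤ 20.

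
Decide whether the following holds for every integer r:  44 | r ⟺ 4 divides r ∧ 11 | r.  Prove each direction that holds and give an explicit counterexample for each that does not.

Forward direction. If 44 ∣ r, write r = 44q. Since 44 = 11·4, r = 4·(11q), so 4 ∣ r; and since 44 = 4·11, r = 11·(4q), so 11 ∣ r.

Converse. Suppose 4 ∣ r and 11 ∣ r. Any common multiple of 4 and 11 is a multiple of their lcm; here gcd(4, 11) = 1, so lcm(4, 11) = 4·11 = 44, so 44 ∣ r.

The biconditional holds.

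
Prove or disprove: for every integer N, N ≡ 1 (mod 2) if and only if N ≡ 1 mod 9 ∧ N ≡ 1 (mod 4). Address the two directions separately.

Only the converse holds.

Forward direction. This fails: N = 33 gives 33 ≡ 1 (mod 2) but 33 ≡ 6 (mod 9), so the conjunction on the right does not hold.

Converse. If N ≡ 1 (mod 9) and N ≡ 1 (mod 4), then by the Chinese remainder theorem N ≡ 1 (mod 36). Since 1 ≡ 1 (mod 2) and 2 ∣ 36, we get N ≡ 1 (mod 2).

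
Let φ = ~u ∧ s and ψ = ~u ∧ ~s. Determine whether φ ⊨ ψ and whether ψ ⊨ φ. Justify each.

(⇒) fails and (⇐) fails.

Forward direction. This fails. Under u = F, s = T, the left side is true but the right side is false.

Converse. This fails. Under u = F, s = F, the left side is false but the right side is true.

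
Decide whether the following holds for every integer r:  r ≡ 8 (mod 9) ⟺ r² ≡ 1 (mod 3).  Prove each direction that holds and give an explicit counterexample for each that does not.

(⇒) holds; (⇐) fails.

Converse. This fails: take r = 1. Then 1² = 1 ≡ 1 (mod 3), yet 1 ≡ 1 (mod 9), not 8.

Forward direction. Suppose r ≡ 8 (mod 9). Then r² ≡ 8² = 64 (mod 9), and since 3 ∣ 9, also r² ≡ 1 (mod 3).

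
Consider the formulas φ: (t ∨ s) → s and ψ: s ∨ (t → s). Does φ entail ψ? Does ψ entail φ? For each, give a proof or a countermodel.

The biconditional holds.

[⇒] Assume the antecedent. If s is true, s ∨ (t → s) reduces to true regardless of the other variables. If s is false, the antecedent forces (s = F, t = F), and s ∨ (t → s) holds there. Either way s ∨ (t → s) holds.

[⇐] Assume the antecedent. If s is true, (t ∨ s) → s reduces to true regardless of the other variables. If s is false, the antecedent forces (s = F, t = F), and (t ∨ s) → s holds there. Either way (t ∨ s) → s holds.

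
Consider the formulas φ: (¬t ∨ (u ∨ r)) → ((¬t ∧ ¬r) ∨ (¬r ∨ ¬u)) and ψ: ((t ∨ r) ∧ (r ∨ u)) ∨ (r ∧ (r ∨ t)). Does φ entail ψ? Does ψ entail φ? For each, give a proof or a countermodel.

[⇒] This fails. Under t = F, r = F, u = F, the left side is true but the right side is false.

[⇐] This fails. Under t = F, r = T, u = T, the left side is false but the right side is true.

Neither direction holds.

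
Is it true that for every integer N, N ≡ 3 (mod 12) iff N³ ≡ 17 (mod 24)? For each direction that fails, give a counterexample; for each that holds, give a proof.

(→) This fails: take N = 3. Then 3 ≡ 3 (mod 12), but 3³ = 27 ≡ 3 (mod 24), not 17.

(←) This fails: take N = 17. Then 17³ = 4913 ≡ 17 (mod 24), yet 17 ≡ 5 (mod 12), not 3.

Both directions fail.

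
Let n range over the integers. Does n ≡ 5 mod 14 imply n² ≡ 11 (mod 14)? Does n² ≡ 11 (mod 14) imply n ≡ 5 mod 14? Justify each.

Only the forward implication holds.

Forward direction. Suppose n ≡ 5 mod 14. Write n = 14j + 5. Then (14j + 5)² = 196j² + 140j + 25 = 14(14j² + 10j + 1) + 11, so n² ≡ 11 (mod 14).

Converse. This fails: take n = 9. Then 9² = 81 ≡ 11 (mod 14), yet 9 ≡ 9 (mod 14), not 5.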